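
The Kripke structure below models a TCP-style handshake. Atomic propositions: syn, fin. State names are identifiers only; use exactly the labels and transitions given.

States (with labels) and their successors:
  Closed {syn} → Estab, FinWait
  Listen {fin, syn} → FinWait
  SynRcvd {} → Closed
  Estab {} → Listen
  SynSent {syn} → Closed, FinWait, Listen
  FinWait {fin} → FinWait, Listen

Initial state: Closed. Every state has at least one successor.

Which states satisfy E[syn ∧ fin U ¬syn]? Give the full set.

States satisfying syn ∧ fin: {Listen}.
States satisfying ¬syn: {SynRcvd, Estab, FinWait}.
States satisfying E[syn ∧ fin U ¬syn]: {Listen, SynRcvd, Estab, FinWait}.

{Listen, SynRcvd, Estab, FinWait}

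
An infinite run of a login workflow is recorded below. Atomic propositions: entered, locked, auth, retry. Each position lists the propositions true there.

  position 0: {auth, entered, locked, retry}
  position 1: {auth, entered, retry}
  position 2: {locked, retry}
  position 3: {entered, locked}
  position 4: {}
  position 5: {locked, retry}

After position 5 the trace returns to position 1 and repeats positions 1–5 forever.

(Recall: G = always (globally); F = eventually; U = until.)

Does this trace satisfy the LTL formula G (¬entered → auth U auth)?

¬entered → auth U auth must hold at every position from 0 onward. It fails at position 2, so G (¬entered → auth U auth) is false.
Positions where ¬entered holds: 2, 4, 5.
Check auth U auth at each: 2→fails, 4→fails, 5→fails.

No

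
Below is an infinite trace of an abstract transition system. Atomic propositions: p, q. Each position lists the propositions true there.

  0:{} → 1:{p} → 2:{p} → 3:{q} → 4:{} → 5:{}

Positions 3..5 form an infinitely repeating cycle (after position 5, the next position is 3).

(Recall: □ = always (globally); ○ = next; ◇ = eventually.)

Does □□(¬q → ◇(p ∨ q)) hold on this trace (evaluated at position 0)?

□(¬q → ◇(p ∨ q)) holds at every position 0..5, and those are all positions ever visited, so □□(¬q → ◇(p ∨ q)) holds.

Yes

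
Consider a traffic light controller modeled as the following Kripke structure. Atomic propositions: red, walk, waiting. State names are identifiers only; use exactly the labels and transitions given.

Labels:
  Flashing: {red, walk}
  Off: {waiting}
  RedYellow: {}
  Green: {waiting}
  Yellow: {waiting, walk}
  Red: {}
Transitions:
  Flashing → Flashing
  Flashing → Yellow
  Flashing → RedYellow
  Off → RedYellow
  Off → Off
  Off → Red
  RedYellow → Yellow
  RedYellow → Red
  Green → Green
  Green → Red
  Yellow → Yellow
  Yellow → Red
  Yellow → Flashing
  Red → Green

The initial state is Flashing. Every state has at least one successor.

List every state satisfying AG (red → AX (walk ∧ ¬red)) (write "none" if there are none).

{Green, Red}

States satisfying red → AX (walk ∧ ¬red): {Off, RedYellow, Green, Yellow, Red}.
States satisfying AG (red → AX (walk ∧ ¬red)): {Green, Red}.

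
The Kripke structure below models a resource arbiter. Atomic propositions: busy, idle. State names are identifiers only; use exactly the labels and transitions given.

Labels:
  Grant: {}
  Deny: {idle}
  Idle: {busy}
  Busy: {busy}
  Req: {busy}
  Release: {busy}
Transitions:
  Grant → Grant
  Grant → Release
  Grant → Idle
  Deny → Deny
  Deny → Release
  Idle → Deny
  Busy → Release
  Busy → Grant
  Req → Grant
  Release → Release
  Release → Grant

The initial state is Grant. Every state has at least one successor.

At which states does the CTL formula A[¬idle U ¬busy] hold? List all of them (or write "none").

{Grant, Deny, Idle, Req}

States satisfying ¬idle: {Grant, Idle, Busy, Req, Release}.
States satisfying ¬busy: {Grant, Deny}.
States satisfying A[¬idle U ¬busy]: {Grant, Deny, Idle, Req}.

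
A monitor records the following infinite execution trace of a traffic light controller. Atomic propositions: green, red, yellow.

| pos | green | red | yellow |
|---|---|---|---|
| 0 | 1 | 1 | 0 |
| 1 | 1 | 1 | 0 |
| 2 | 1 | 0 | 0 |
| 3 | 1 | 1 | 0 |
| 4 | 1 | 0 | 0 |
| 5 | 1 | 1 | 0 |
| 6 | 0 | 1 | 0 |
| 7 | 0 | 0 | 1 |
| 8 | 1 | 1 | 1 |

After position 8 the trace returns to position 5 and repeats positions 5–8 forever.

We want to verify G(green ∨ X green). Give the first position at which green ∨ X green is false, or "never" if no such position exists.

Check green ∨ X green at each position in order: 0 ✓, 1 ✓, 2 ✓, 3 ✓, 4 ✓, 5 ✓.
At position 6 the labels are {red} and the next position 7 has {yellow}, so green ∨ X green is false there. This is the first violation.

6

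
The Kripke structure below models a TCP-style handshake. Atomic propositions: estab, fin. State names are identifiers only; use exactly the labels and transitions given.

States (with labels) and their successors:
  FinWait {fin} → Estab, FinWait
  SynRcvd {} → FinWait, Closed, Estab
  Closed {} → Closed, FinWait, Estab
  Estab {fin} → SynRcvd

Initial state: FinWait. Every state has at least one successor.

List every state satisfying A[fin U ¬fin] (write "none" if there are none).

States satisfying fin: {FinWait, Estab}.
States satisfying ¬fin: {SynRcvd, Closed}.
States satisfying A[fin U ¬fin]: {SynRcvd, Closed, Estab}.

{SynRcvd, Closed, Estab}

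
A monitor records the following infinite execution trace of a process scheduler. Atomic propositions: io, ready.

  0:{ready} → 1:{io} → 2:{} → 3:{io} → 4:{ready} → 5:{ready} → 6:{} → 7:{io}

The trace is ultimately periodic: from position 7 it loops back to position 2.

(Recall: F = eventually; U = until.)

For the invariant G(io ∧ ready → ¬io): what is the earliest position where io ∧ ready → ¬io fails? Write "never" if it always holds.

never

io ∧ ready → ¬io holds at every position 0..7, and those are all the positions the trace ever visits, so the invariant G(io ∧ ready → ¬io) is never violated.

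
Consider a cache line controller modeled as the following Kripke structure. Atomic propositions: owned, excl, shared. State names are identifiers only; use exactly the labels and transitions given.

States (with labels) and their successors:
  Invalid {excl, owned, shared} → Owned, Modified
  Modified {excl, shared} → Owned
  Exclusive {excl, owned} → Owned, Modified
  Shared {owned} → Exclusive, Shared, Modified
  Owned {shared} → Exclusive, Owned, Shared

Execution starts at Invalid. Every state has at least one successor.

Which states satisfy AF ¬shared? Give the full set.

States satisfying ¬shared: {Exclusive, Shared}.
States satisfying AF ¬shared: {Exclusive, Shared}.

{Exclusive, Shared}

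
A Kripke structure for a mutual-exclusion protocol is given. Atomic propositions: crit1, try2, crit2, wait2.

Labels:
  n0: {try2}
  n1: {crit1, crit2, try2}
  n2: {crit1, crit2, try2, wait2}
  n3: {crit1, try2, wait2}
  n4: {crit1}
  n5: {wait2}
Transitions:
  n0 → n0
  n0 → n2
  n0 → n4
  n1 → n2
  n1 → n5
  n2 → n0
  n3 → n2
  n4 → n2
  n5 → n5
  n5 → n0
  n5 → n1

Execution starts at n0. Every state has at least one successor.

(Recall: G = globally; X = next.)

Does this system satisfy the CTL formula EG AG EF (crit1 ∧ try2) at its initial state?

States satisfying AG EF (crit1 ∧ try2): {n0, n1, n2, n3, n4, n5}.
States satisfying EG AG EF (crit1 ∧ try2): {n0, n1, n2, n3, n4, n5}.
n0 ∈ Sat(EG AG EF (crit1 ∧ try2)).

Holds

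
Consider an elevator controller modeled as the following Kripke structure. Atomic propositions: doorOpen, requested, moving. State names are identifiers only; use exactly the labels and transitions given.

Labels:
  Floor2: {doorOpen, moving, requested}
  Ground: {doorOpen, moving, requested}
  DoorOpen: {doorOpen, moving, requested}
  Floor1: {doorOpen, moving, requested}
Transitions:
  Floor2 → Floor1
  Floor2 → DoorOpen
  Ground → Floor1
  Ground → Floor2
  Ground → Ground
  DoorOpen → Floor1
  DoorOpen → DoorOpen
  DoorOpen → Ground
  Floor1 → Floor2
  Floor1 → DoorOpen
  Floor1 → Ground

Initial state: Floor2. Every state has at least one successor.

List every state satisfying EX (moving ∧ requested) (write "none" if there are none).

States satisfying moving ∧ requested: {Floor2, Ground, DoorOpen, Floor1}.
States satisfying EX (moving ∧ requested): {Floor2, Ground, DoorOpen, Floor1}.

{Floor2, Ground, DoorOpen, Floor1}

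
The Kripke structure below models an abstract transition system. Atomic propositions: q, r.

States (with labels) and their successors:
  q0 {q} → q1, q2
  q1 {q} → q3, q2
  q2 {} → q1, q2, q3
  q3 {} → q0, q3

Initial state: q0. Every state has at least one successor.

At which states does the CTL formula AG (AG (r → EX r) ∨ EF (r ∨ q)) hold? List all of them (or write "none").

{q0, q1, q2, q3}

States satisfying AG (r → EX r) ∨ EF (r ∨ q): {q0, q1, q2, q3}.
States satisfying AG (AG (r → EX r) ∨ EF (r ∨ q)): {q0, q1, q2, q3}.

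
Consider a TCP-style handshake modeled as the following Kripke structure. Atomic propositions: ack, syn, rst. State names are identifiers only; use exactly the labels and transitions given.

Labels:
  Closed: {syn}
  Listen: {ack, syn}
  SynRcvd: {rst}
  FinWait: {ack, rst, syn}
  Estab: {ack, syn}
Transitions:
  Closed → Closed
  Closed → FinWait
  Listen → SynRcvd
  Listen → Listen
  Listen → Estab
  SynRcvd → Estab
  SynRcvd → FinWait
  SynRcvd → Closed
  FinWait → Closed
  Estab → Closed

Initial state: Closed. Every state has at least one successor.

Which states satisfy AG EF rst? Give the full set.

States satisfying EF rst: {Closed, Listen, SynRcvd, FinWait, Estab}.
States satisfying AG EF rst: {Closed, Listen, SynRcvd, FinWait, Estab}.

{Closed, Listen, SynRcvd, FinWait, Estab}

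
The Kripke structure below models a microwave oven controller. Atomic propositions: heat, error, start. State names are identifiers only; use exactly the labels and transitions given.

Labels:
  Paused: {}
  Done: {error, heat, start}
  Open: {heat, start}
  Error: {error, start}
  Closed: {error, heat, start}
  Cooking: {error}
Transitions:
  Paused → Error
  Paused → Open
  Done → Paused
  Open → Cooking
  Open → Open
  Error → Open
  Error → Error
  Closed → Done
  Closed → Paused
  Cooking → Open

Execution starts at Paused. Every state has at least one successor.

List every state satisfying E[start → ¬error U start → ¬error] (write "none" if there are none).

{Paused, Open, Cooking}

States satisfying start → ¬error: {Paused, Open, Cooking}.
States satisfying E[start → ¬error U start → ¬error]: {Paused, Open, Cooking}.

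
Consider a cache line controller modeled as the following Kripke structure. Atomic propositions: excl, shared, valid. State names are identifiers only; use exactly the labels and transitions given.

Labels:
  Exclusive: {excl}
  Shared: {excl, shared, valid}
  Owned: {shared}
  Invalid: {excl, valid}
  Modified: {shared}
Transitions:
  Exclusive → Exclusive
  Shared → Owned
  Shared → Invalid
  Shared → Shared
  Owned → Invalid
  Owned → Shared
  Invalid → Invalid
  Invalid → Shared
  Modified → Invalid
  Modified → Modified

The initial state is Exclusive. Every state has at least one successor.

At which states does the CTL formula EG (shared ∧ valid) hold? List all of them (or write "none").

{Shared}

States satisfying shared ∧ valid: {Shared}.
States satisfying EG (shared ∧ valid): {Shared}.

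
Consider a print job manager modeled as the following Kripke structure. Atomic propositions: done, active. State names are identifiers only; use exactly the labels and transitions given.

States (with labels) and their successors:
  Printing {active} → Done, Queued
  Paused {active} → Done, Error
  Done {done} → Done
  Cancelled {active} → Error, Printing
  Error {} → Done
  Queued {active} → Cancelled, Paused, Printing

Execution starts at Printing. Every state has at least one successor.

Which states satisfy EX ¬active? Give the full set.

{Printing, Paused, Done, Cancelled, Error}

States satisfying ¬active: {Done, Error}.
States satisfying EX ¬active: {Printing, Paused, Done, Cancelled, Error}.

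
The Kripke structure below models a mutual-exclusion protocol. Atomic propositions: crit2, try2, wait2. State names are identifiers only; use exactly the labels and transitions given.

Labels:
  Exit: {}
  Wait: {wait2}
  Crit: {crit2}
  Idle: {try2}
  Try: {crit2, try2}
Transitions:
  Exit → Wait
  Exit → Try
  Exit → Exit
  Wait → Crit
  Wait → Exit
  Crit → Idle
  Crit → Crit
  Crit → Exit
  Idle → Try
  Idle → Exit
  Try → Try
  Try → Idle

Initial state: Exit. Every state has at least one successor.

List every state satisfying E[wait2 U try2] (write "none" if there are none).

{Idle, Try}

States satisfying wait2: {Wait}.
States satisfying try2: {Idle, Try}.
States satisfying E[wait2 U try2]: {Idle, Try}.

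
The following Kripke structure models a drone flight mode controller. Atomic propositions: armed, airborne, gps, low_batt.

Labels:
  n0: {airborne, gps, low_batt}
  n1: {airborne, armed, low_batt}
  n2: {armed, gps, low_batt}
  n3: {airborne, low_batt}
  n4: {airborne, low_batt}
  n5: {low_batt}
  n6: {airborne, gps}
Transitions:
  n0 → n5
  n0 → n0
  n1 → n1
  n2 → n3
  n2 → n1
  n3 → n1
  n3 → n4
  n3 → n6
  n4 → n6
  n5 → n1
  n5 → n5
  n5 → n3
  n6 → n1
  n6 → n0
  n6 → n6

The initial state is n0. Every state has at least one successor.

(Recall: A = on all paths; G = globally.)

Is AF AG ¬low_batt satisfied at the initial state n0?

Violated

States satisfying AG ¬low_batt: ∅.
States satisfying AF AG ¬low_batt: ∅.
There is a path from n0 along which AG ¬low_batt never holds.
n0 ∉ Sat(AF AG ¬low_batt).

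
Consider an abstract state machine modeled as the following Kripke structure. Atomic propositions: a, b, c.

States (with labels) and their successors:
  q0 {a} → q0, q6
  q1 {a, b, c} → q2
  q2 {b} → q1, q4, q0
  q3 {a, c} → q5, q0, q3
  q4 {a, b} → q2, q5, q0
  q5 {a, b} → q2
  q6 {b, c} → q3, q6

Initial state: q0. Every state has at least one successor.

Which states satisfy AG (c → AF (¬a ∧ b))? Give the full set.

none

States satisfying c → AF (¬a ∧ b): {q0, q1, q2, q4, q5, q6}.
States satisfying AG (c → AF (¬a ∧ b)): ∅.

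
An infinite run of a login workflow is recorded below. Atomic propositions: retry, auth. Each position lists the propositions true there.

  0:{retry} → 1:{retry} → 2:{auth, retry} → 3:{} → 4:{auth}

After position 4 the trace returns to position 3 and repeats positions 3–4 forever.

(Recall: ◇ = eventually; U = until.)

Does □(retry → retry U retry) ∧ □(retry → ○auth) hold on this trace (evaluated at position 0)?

Does not hold

retry → retry U retry holds at every position 0..4, and those are all positions ever visited, so □(retry → retry U retry) holds.
Positions where retry holds: 0, 1, 2.
Check retry U retry at each: 0→ok, 1→ok, 2→ok.
retry → ○auth must hold at every position from 0 onward. It fails at position 0, so □(retry → ○auth) is false.
Positions where retry holds: 0, 1, 2.
Check ○auth at each: 0→fails, 1→ok, 2→fails.
At position 0: □(retry → retry U retry) is true; □(retry → ○auth) is false; so □(retry → retry U retry) ∧ □(retry → ○auth) is false.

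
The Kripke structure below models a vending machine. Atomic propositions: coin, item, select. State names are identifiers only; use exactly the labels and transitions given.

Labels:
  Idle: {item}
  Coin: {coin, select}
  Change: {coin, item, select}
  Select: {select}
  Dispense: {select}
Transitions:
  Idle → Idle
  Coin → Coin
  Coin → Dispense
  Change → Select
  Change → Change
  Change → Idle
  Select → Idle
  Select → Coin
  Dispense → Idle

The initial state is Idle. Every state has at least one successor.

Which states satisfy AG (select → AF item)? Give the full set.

States satisfying select → AF item: {Idle, Change, Dispense}.
States satisfying AG (select → AF item): {Idle, Dispense}.

{Idle, Dispense}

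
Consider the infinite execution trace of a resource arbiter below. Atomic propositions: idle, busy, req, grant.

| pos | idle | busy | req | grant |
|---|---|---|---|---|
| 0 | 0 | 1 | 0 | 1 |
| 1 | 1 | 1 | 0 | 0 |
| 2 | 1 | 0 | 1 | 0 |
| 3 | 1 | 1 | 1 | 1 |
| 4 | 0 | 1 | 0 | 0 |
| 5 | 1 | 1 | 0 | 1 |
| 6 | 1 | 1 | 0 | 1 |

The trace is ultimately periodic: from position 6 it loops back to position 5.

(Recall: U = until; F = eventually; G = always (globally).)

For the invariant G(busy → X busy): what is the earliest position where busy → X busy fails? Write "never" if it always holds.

Check busy → X busy at each position in order: 0 ✓.
At position 1 the labels are {busy, idle} and the next position 2 has {idle, req}, so busy → X busy is false there. This is the first violation.

1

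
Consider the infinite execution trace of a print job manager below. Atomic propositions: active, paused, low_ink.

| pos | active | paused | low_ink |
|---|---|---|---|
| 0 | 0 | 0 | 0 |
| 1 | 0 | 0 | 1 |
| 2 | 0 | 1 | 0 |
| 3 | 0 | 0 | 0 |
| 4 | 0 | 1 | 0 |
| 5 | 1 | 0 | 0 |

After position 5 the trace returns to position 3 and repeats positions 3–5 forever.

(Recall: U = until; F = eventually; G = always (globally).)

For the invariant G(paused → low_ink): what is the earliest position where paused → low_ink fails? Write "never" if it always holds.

Check paused → low_ink at each position in order: 0 ✓, 1 ✓.
At position 2 the labels are {paused}, so paused → low_ink is false there. This is the first violation.

2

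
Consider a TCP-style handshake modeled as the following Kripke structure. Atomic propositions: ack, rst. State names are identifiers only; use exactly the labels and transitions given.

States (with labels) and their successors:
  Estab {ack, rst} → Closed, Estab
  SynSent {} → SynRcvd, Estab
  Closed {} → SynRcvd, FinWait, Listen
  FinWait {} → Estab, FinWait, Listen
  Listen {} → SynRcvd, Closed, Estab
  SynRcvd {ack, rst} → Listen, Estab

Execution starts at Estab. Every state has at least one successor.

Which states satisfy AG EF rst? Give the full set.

{Estab, SynSent, Closed, FinWait, Listen, SynRcvd}

States satisfying EF rst: {Estab, SynSent, Closed, FinWait, Listen, SynRcvd}.
States satisfying AG EF rst: {Estab, SynSent, Closed, FinWait, Listen, SynRcvd}.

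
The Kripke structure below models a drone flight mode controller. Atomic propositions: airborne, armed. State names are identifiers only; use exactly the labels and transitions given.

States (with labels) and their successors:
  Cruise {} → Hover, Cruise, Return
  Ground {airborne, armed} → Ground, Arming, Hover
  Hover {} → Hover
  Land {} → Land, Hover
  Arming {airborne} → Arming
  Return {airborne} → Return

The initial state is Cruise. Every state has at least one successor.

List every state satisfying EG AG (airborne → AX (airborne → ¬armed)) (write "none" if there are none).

{Cruise, Hover, Land, Arming, Return}

States satisfying AG (airborne → AX (airborne → ¬armed)): {Cruise, Hover, Land, Arming, Return}.
States satisfying EG AG (airborne → AX (airborne → ¬armed)): {Cruise, Hover, Land, Arming, Return}.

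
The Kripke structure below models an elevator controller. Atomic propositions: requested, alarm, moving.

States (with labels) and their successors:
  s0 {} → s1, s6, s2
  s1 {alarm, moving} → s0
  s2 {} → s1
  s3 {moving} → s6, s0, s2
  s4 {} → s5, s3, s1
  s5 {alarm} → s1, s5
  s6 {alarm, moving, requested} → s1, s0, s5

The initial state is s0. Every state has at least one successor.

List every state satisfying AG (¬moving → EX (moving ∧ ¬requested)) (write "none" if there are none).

{s0, s1, s2, s3, s4, s5, s6}

States satisfying ¬moving → EX (moving ∧ ¬requested): {s0, s1, s2, s3, s4, s5, s6}.
States satisfying AG (¬moving → EX (moving ∧ ¬requested)): {s0, s1, s2, s3, s4, s5, s6}.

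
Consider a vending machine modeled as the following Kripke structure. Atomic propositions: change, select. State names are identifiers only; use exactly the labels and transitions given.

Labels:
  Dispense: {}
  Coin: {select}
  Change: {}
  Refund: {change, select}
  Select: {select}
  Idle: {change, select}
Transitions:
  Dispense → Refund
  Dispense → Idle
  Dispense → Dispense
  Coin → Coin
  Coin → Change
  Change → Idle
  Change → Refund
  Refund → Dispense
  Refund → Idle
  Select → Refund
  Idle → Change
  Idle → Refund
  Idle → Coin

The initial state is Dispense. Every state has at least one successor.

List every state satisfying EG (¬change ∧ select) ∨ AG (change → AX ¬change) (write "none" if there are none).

States satisfying ¬change ∧ select: {Coin, Select}.
States satisfying EG (¬change ∧ select): {Coin}.
States satisfying change → AX ¬change: {Dispense, Coin, Change, Select}.
States satisfying AG (change → AX ¬change): ∅.
States satisfying EG (¬change ∧ select) ∨ AG (change → AX ¬change): {Coin}.

{Coin}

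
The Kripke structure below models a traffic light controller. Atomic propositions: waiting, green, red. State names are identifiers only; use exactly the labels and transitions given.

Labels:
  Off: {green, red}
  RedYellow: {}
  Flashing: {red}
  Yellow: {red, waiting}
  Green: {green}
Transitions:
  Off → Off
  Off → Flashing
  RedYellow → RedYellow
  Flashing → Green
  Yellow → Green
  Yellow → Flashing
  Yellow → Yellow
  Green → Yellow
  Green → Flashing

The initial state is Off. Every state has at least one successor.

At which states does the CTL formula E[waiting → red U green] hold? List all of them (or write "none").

{Off, Flashing, Yellow, Green}

States satisfying waiting → red: {Off, RedYellow, Flashing, Yellow, Green}.
States satisfying green: {Off, Green}.
States satisfying E[waiting → red U green]: {Off, Flashing, Yellow, Green}.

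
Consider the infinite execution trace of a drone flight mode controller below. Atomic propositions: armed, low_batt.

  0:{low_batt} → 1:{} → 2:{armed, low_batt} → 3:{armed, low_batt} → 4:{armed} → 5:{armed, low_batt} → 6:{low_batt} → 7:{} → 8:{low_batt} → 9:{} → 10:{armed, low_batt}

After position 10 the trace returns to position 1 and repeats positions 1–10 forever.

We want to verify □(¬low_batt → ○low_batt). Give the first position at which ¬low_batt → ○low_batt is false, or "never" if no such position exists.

¬low_batt → ○low_batt holds at every position 0..10, and those are all the positions the trace ever visits, so the invariant □(¬low_batt → ○low_batt) is never violated.

never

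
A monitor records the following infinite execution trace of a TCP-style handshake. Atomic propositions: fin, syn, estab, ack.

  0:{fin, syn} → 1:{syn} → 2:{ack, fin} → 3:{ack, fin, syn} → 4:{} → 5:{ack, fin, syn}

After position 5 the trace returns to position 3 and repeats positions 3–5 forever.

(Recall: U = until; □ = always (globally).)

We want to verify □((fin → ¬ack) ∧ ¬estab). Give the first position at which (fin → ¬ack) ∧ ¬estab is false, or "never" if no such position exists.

2

Check (fin → ¬ack) ∧ ¬estab at each position in order: 0 ✓, 1 ✓.
At position 2 the labels are {ack, fin}, so (fin → ¬ack) ∧ ¬estab is false there. This is the first violation.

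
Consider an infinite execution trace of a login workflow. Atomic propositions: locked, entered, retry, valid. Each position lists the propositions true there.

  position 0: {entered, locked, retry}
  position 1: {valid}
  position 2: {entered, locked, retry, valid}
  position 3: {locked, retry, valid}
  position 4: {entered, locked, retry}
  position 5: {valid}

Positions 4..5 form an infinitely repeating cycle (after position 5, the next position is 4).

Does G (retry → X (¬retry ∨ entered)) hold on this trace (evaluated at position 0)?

retry → X (¬retry ∨ entered) must hold at every position from 0 onward. It fails at position 2, so G (retry → X (¬retry ∨ entered)) is false.
Positions where retry holds: 0, 2, 3, 4.
Check X (¬retry ∨ entered) at each: 0→ok, 2→fails, 3→ok, 4→ok.

Violated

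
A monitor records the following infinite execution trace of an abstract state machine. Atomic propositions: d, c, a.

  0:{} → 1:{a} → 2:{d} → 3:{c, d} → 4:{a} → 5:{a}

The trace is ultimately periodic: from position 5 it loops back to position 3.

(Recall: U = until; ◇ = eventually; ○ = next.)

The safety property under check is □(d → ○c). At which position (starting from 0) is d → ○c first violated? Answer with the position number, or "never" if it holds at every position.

3

Check d → ○c at each position in order: 0 ✓, 1 ✓, 2 ✓.
At position 3 the labels are {c, d} and the next position 4 has {a}, so d → ○c is false there. This is the first violation.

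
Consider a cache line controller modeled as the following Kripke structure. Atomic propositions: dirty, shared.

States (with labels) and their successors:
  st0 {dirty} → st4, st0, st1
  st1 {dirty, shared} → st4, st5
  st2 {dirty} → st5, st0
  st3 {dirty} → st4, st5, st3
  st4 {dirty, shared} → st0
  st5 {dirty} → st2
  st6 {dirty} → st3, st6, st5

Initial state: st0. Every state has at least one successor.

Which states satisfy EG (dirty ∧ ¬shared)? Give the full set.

States satisfying dirty ∧ ¬shared: {st0, st2, st3, st5, st6}.
States satisfying EG (dirty ∧ ¬shared): {st0, st2, st3, st5, st6}.

{st0, st2, st3, st5, st6}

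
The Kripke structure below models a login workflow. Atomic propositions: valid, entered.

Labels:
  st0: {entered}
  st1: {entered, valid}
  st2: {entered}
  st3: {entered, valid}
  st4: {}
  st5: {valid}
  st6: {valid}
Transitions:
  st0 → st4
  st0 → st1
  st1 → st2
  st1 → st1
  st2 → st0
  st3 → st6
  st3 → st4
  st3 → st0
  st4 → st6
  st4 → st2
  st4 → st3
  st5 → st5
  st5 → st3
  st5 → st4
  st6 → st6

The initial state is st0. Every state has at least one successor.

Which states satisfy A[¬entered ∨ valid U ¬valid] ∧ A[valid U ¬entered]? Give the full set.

{st4}

States satisfying ¬entered ∨ valid: {st1, st3, st4, st5, st6}.
States satisfying ¬valid: {st0, st2, st4}.
States satisfying A[¬entered ∨ valid U ¬valid]: {st0, st2, st4}.
States satisfying valid: {st1, st3, st5, st6}.
States satisfying ¬entered: {st4, st5, st6}.
States satisfying A[valid U ¬entered]: {st4, st5, st6}.
States satisfying A[¬entered ∨ valid U ¬valid] ∧ A[valid U ¬entered]: {st4}.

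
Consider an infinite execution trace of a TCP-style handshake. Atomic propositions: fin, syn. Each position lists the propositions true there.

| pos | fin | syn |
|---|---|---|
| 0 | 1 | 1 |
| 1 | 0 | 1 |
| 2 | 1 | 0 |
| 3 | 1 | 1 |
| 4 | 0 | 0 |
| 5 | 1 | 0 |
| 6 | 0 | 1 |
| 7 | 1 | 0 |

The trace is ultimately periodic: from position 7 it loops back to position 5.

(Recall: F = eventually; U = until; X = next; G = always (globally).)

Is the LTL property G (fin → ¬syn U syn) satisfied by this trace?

Satisfied

fin → ¬syn U syn holds at every position 0..7, and those are all positions ever visited, so G (fin → ¬syn U syn) holds.
Positions where fin holds: 0, 2, 3, 5, 7.
Check ¬syn U syn at each: 0→ok, 2→ok, 3→ok, 5→ok, 7→ok.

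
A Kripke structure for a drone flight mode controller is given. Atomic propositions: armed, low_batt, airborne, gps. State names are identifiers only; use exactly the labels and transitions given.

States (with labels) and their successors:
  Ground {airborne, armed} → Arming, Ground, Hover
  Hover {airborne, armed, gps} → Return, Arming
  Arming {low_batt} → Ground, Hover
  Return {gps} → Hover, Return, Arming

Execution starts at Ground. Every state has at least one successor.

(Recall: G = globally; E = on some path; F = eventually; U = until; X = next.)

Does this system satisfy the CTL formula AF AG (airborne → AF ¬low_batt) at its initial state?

Satisfied

States satisfying AG (airborne → AF ¬low_batt): {Ground, Hover, Arming, Return}.
States satisfying AF AG (airborne → AF ¬low_batt): {Ground, Hover, Arming, Return}.
Ground ∈ Sat(AF AG (airborne → AF ¬low_batt)).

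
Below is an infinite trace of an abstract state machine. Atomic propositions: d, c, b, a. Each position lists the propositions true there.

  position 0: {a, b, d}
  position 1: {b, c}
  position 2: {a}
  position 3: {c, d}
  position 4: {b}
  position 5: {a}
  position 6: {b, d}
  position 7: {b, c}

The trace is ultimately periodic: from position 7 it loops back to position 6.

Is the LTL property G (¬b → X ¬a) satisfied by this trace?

Yes

¬b → X ¬a holds at every position 0..7, and those are all positions ever visited, so G (¬b → X ¬a) holds.
Positions where ¬b holds: 2, 3, 5.
Check X ¬a at each: 2→ok, 3→ok, 5→ok.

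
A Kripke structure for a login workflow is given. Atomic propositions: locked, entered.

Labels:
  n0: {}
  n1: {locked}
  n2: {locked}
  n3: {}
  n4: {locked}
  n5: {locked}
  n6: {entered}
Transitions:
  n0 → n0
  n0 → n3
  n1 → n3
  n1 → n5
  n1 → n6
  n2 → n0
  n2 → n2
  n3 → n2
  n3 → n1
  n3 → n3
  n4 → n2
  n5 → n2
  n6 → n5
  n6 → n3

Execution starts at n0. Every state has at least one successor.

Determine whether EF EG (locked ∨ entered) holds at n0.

Holds

States satisfying EG (locked ∨ entered): {n1, n2, n4, n5, n6}.
States satisfying EF EG (locked ∨ entered): {n0, n1, n2, n3, n4, n5, n6}.
Some path from n0 reaches a state where EG (locked ∨ entered) holds.
n0 ∈ Sat(EF EG (locked ∨ entered)).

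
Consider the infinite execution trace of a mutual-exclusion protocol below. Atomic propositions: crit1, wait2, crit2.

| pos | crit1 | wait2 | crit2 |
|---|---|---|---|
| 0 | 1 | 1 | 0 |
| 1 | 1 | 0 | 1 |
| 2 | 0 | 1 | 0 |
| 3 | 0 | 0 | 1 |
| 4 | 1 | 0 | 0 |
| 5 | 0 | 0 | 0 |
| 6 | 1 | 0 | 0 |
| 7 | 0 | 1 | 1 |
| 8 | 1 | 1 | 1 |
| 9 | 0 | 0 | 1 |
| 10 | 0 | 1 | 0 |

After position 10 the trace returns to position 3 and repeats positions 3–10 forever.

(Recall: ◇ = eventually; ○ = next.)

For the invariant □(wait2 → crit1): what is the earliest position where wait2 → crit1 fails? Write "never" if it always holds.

Check wait2 → crit1 at each position in order: 0 ✓, 1 ✓.
At position 2 the labels are {wait2}, so wait2 → crit1 is false there. This is the first violation.

2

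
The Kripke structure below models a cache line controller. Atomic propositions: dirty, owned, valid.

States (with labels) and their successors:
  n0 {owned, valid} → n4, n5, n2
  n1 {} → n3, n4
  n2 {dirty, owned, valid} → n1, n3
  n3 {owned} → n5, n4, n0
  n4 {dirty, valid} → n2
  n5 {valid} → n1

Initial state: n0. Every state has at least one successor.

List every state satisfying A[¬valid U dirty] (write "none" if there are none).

States satisfying ¬valid: {n1, n3}.
States satisfying dirty: {n2, n4}.
States satisfying A[¬valid U dirty]: {n2, n4}.

{n2, n4}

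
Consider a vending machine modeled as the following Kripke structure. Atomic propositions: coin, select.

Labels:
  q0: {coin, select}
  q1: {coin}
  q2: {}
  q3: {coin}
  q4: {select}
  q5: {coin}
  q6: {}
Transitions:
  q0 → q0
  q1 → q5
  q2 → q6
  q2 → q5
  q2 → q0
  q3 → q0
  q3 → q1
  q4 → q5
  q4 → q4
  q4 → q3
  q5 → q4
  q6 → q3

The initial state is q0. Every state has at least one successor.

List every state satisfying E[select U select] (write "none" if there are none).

{q0, q4}

States satisfying select: {q0, q4}.
States satisfying E[select U select]: {q0, q4}.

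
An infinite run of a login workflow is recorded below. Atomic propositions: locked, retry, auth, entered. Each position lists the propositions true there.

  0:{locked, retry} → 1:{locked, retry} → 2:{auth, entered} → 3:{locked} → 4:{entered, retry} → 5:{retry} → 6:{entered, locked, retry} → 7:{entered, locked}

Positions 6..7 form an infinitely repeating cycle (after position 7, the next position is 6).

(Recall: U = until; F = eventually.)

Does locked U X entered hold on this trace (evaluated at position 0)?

Yes

Walking from position 0: X entered first holds at position 1, and locked holds at every earlier position along the way, so locked U X entered holds.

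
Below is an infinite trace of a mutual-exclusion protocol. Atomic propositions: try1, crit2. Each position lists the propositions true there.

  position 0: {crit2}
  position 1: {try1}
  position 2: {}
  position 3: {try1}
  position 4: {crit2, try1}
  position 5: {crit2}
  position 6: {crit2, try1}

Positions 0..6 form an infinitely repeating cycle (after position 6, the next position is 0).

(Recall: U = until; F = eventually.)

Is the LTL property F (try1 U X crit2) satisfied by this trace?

Satisfied

try1 U X crit2 holds at position 3, which is reachable from 0, so F (try1 U X crit2) holds.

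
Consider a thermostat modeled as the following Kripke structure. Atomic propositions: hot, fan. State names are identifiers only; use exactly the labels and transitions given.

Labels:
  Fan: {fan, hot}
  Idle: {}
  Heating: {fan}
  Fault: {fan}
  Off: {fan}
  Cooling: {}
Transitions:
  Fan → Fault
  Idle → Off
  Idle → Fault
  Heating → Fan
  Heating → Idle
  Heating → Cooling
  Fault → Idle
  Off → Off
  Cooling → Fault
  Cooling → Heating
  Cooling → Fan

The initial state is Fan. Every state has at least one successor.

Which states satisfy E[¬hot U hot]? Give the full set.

{Fan, Heating, Cooling}

States satisfying ¬hot: {Idle, Heating, Fault, Off, Cooling}.
States satisfying hot: {Fan}.
States satisfying E[¬hot U hot]: {Fan, Heating, Cooling}.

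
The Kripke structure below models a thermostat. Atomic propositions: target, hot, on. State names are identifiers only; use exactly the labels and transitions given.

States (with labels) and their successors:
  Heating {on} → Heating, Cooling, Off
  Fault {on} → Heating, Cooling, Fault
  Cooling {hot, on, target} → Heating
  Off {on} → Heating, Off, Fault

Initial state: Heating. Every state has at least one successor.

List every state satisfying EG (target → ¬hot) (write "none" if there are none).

{Heating, Fault, Off}

States satisfying target → ¬hot: {Heating, Fault, Off}.
States satisfying EG (target → ¬hot): {Heating, Fault, Off}.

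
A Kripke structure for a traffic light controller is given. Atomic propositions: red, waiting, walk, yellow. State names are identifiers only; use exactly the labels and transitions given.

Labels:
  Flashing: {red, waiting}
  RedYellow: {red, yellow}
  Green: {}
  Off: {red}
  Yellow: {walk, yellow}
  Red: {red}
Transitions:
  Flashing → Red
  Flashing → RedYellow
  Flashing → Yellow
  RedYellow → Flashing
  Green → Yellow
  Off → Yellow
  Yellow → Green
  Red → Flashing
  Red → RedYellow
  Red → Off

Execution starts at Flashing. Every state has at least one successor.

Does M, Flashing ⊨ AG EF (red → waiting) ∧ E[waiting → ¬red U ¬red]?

States satisfying EF (red → waiting): {Flashing, RedYellow, Green, Off, Yellow, Red}.
States satisfying AG EF (red → waiting): {Flashing, RedYellow, Green, Off, Yellow, Red}.
States satisfying waiting → ¬red: {RedYellow, Green, Off, Yellow, Red}.
States satisfying ¬red: {Green, Yellow}.
States satisfying E[waiting → ¬red U ¬red]: {Green, Off, Yellow, Red}.
States satisfying AG EF (red → waiting) ∧ E[waiting → ¬red U ¬red]: {Green, Off, Yellow, Red}.
Flashing ∉ Sat(AG EF (red → waiting) ∧ E[waiting → ¬red U ¬red]).

Violated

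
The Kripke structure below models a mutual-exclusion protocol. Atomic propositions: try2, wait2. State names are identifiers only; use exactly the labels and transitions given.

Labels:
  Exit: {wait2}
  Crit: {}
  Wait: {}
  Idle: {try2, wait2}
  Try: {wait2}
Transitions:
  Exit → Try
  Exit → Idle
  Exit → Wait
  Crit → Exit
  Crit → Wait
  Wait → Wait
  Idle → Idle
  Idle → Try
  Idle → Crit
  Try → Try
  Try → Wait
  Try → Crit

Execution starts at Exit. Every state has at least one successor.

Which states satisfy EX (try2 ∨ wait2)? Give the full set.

{Exit, Crit, Idle, Try}

States satisfying try2 ∨ wait2: {Exit, Idle, Try}.
States satisfying EX (try2 ∨ wait2): {Exit, Crit, Idle, Try}.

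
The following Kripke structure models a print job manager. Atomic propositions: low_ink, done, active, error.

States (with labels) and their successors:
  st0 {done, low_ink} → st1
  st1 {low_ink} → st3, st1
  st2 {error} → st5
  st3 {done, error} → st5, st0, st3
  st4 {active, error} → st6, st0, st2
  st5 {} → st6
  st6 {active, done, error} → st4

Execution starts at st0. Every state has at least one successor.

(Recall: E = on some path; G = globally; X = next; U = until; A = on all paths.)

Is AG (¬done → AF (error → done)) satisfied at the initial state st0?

States satisfying ¬done → AF (error → done): {st0, st1, st2, st3, st4, st5, st6}.
States satisfying AG (¬done → AF (error → done)): {st0, st1, st2, st3, st4, st5, st6}.
Every state reachable from st0 satisfies ¬done → AF (error → done).
st0 ∈ Sat(AG (¬done → AF (error → done))).

Satisfied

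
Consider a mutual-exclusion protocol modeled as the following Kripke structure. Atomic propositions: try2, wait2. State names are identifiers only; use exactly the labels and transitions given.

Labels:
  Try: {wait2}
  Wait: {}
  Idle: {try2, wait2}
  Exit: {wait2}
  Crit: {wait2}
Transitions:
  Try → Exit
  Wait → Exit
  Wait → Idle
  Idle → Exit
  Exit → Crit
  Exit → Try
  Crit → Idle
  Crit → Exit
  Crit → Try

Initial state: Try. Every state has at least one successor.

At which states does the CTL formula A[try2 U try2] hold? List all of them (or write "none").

States satisfying try2: {Idle}.
States satisfying A[try2 U try2]: {Idle}.

{Idle}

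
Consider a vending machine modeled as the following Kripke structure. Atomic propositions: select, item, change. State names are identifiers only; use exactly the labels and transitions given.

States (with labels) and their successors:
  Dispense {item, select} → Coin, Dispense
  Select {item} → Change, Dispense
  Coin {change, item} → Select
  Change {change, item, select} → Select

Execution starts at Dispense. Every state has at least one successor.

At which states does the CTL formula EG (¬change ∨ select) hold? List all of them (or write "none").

{Dispense, Select, Change}

States satisfying ¬change ∨ select: {Dispense, Select, Change}.
States satisfying EG (¬change ∨ select): {Dispense, Select, Change}.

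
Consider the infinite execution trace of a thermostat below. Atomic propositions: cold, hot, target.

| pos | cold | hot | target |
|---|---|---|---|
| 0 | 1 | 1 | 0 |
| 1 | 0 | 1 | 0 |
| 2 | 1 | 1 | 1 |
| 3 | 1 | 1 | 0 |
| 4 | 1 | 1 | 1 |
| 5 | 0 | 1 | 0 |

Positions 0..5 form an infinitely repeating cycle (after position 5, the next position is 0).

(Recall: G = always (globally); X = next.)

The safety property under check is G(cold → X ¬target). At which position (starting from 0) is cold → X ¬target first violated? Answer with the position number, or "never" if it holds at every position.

3

Check cold → X ¬target at each position in order: 0 ✓, 1 ✓, 2 ✓.
At position 3 the labels are {cold, hot} and the next position 4 has {cold, hot, target}, so cold → X ¬target is false there. This is the first violation.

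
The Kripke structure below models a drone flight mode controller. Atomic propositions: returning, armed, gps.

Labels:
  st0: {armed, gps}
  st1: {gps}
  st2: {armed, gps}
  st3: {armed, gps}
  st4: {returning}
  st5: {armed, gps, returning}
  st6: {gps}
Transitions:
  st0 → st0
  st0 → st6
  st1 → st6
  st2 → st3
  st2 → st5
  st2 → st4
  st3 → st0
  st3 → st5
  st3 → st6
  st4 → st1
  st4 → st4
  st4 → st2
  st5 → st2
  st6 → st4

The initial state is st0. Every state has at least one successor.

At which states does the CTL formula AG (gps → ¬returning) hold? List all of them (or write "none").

States satisfying gps → ¬returning: {st0, st1, st2, st3, st4, st6}.
States satisfying AG (gps → ¬returning): ∅.

none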